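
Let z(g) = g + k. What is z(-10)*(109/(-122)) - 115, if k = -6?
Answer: -6143/61 ≈ -100.70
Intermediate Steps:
z(g) = -6 + g (z(g) = g - 6 = -6 + g)
z(-10)*(109/(-122)) - 115 = (-6 - 10)*(109/(-122)) - 115 = -1744*(-1)/122 - 115 = -16*(-109/122) - 115 = 872/61 - 115 = -6143/61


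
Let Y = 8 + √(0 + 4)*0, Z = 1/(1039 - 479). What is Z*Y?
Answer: 1/70 ≈ 0.014286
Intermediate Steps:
Z = 1/560 ≈ 0.0017857
Y = 8 (Y = 8 + √4*0 = 8 + 2*0 = 8 + 0 = 8)
Z*Y = (1/560)*8 = 1/70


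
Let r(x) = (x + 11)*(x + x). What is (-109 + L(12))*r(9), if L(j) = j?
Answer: -34920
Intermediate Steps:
r(x) = 2*x*(11 + x) (r(x) = (11 + x)*(2*x) = 2*x*(11 + x))
(-109 + L(12))*r(9) = (-109 + 12)*(2*9*(11 + 9)) = -194*9*20 = -97*360 = -34920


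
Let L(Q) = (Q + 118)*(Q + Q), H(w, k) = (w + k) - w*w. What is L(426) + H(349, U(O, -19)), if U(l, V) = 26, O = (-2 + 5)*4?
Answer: 342062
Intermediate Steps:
O = 12 (O = 3*4 = 12)
H(w, k) = k + w - w² (H(w, k) = (k + w) - w² = k + w - w²)
L(Q) = 2*Q*(118 + Q) (L(Q) = (118 + Q)*(2*Q) = 2*Q*(118 + Q))
L(426) + H(349, U(O, -19)) = 2*426*(118 + 426) + (26 + 349 - 1*349²) = 2*426*544 + (26 + 349 - 1*121801) = 463488 + (26 + 349 - 121801) = 463488 - 121426 = 342062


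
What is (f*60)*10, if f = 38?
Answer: 22800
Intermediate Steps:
(f*60)*10 = (38*60)*10 = 2280*10 = 22800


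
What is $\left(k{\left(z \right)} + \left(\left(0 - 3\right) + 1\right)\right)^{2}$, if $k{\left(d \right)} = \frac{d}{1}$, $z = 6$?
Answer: $16$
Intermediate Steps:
$k{\left(d \right)} = d$ ($k{\left(d \right)} = d 1 = d$)
$\left(k{\left(z \right)} + \left(\left(0 - 3\right) + 1\right)\right)^{2} = \left(6 + \left(\left(0 - 3\right) + 1\right)\right)^{2} = \left(6 + \left(-3 + 1\right)\right)^{2} = \left(6 - 2\right)^{2} = 4^{2} = 16$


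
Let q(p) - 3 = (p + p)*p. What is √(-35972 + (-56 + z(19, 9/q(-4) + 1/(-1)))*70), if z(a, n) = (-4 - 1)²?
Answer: 3*I*√4238 ≈ 195.3*I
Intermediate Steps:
q(p) = 3 + 2*p² (q(p) = 3 + (p + p)*p = 3 + (2*p)*p = 3 + 2*p²)
z(a, n) = 25 (z(a, n) = (-5)² = 25)
√(-35972 + (-56 + z(19, 9/q(-4) + 1/(-1)))*70) = √(-35972 + (-56 + 25)*70) = √(-35972 - 31*70) = √(-35972 - 2170) = √(-38142) = 3*I*√4238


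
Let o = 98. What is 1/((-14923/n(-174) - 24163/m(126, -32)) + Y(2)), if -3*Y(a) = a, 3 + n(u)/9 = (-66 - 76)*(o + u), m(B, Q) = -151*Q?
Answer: -469192032/2731154087 ≈ -0.17179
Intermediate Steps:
n(u) = -125271 - 1278*u (n(u) = -27 + 9*((-66 - 76)*(98 + u)) = -27 + 9*(-142*(98 + u)) = -27 + 9*(-13916 - 142*u) = -27 + (-125244 - 1278*u) = -125271 - 1278*u)
Y(a) = -a/3
1/((-14923/n(-174) - 24163/m(126, -32)) + Y(2)) = 1/((-14923/(-125271 - 1278*(-174)) - 24163/((-151*(-32)))) - ⅓*2) = 1/((-14923/(-125271 + 222372) - 24163/4832) - ⅔) = 1/((-14923/97101 - 24163*1/4832) - ⅔) = 1/((-14923*1/97101 - 24163/4832) - ⅔) = 1/((-14923/97101 - 24163/4832) - ⅔) = 1/(-2418359399/469192032 - ⅔) = 1/(-2731154087/469192032) = -469192032/2731154087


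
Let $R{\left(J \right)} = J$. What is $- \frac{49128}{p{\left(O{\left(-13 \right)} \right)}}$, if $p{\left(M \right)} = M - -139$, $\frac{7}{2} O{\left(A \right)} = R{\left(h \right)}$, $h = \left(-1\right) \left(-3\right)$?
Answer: $- \frac{3864}{11} \approx -351.27$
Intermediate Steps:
$h = 3$
$O{\left(A \right)} = \frac{6}{7}$ ($O{\left(A \right)} = \frac{2}{7} \cdot 3 = \frac{6}{7}$)
$p{\left(M \right)} = 139 + M$ ($p{\left(M \right)} = M + 139 = 139 + M$)
$- \frac{49128}{p{\left(O{\left(-13 \right)} \right)}} = - \frac{49128}{139 + \frac{6}{7}} = - \frac{49128}{\frac{979}{7}} = \left(-49128\right) \frac{7}{979} = - \frac{3864}{11}$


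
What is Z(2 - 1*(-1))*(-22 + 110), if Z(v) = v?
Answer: 264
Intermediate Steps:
Z(2 - 1*(-1))*(-22 + 110) = (2 - 1*(-1))*(-22 + 110) = (2 + 1)*88 = 3*88 = 264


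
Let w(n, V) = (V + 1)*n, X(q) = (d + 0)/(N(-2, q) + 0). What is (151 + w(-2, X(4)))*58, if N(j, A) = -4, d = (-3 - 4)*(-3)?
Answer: 9251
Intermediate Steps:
d = 21 (d = -7*(-3) = 21)
X(q) = -21/4 (X(q) = (21 + 0)/(-4 + 0) = 21/(-4) = 21*(-¼) = -21/4)
w(n, V) = n*(1 + V) (w(n, V) = (1 + V)*n = n*(1 + V))
(151 + w(-2, X(4)))*58 = (151 - 2*(1 - 21/4))*58 = (151 - 2*(-17/4))*58 = (151 + 17/2)*58 = (319/2)*58 = 9251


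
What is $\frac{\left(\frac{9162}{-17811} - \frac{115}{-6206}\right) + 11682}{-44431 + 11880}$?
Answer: $- \frac{143468425545}{399780770374} \approx -0.35887$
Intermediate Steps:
$\frac{\left(\frac{9162}{-17811} - \frac{115}{-6206}\right) + 11682}{-44431 + 11880} = \frac{\left(9162 \left(- \frac{1}{17811}\right) - - \frac{115}{6206}\right) + 11682}{-32551} = \left(\left(- \frac{1018}{1979} + \frac{115}{6206}\right) + 11682\right) \left(- \frac{1}{32551}\right) = \left(- \frac{6090123}{12281674} + 11682\right) \left(- \frac{1}{32551}\right) = \frac{143468425545}{12281674} \left(- \frac{1}{32551}\right) = - \frac{143468425545}{399780770374}$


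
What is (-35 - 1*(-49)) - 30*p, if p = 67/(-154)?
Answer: 2083/77 ≈ 27.052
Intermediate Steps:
p = -67/154 (p = 67*(-1/154) = -67/154 ≈ -0.43506)
(-35 - 1*(-49)) - 30*p = (-35 - 1*(-49)) - 30*(-67/154) = (-35 + 49) + 1005/77 = 14 + 1005/77 = 2083/77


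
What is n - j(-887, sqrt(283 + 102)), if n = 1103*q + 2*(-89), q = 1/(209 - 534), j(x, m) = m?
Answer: -58953/325 - sqrt(385) ≈ -201.02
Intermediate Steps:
q = -1/325 (q = 1/(-325) = -1/325 ≈ -0.0030769)
n = -58953/325 (n = 1103*(-1/325) + 2*(-89) = -1103/325 - 178 = -58953/325 ≈ -181.39)
n - j(-887, sqrt(283 + 102)) = -58953/325 - sqrt(283 + 102) = -58953/325 - sqrt(385)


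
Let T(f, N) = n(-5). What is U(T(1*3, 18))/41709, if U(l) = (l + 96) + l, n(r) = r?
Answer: 86/41709 ≈ 0.0020619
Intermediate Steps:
T(f, N) = -5
U(l) = 96 + 2*l (U(l) = (96 + l) + l = 96 + 2*l)
U(T(1*3, 18))/41709 = (96 + 2*(-5))/41709 = (96 - 10)*(1/41709) = 86*(1/41709) = 86/41709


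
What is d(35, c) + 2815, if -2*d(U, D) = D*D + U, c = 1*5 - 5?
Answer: 5595/2 ≈ 2797.5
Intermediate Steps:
c = 0 (c = 5 - 5 = 0)
d(U, D) = -U/2 - D²/2 (d(U, D) = -(D*D + U)/2 = -(D² + U)/2 = -(U + D²)/2 = -U/2 - D²/2)
d(35, c) + 2815 = (-½*35 - ½*0²) + 2815 = (-35/2 - ½*0) + 2815 = (-35/2 + 0) + 2815 = -35/2 + 2815 = 5595/2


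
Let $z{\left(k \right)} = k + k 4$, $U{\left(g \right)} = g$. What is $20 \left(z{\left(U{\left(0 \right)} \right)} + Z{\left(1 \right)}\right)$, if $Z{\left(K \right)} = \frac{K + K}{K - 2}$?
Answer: $-40$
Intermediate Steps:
$Z{\left(K \right)} = \frac{2 K}{-2 + K}$
$z{\left(k \right)} = 5 k$ ($z{\left(k \right)} = k + 4 k = 5 k$)
$20 \left(z{\left(U{\left(0 \right)} \right)} + Z{\left(1 \right)}\right) = 20 \left(5 \cdot 0 + 2 \cdot 1 \frac{1}{-2 + 1}\right) = 20 \left(0 + 2 \cdot 1 \frac{1}{-1}\right) = 20 \left(0 + 2 \cdot 1 \left(-1\right)\right) = 20 \left(0 - 2\right) = 20 \left(-2\right) = -40$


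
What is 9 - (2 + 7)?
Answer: 0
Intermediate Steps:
9 - (2 + 7) = 9 - 1*9 = 9 - 9 = 0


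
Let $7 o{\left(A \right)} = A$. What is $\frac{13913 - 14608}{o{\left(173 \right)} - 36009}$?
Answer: $\frac{973}{50378} \approx 0.019314$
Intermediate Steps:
$o{\left(A \right)} = \frac{A}{7}$
$\frac{13913 - 14608}{o{\left(173 \right)} - 36009} = \frac{13913 - 14608}{\frac{1}{7} \cdot 173 - 36009} = - \frac{695}{\frac{173}{7} - 36009} = - \frac{695}{- \frac{251890}{7}} = \left(-695\right) \left(- \frac{7}{251890}\right) = \frac{973}{50378}$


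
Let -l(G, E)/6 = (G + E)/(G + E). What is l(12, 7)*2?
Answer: -12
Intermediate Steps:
l(G, E) = -6 (l(G, E) = -6*(G + E)/(G + E) = -6*(E + G)/(E + G) = -6*1 = -6)
l(12, 7)*2 = -6*2 = -12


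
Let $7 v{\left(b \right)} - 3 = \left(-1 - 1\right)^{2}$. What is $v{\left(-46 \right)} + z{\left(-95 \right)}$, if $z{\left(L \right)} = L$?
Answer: $-94$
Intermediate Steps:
$v{\left(b \right)} = 1$ ($v{\left(b \right)} = \frac{3}{7} + \frac{\left(-1 - 1\right)^{2}}{7} = \frac{3}{7} + \frac{\left(-2\right)^{2}}{7} = \frac{3}{7} + \frac{1}{7} \cdot 4 = \frac{3}{7} + \frac{4}{7} = 1$)
$v{\left(-46 \right)} + z{\left(-95 \right)} = 1 - 95 = -94$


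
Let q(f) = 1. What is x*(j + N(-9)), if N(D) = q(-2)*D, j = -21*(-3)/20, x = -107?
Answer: 12519/20 ≈ 625.95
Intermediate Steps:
j = 63/20 (j = 63*(1/20) = 63/20 ≈ 3.1500)
N(D) = D (N(D) = 1*D = D)
x*(j + N(-9)) = -107*(63/20 - 9) = -107*(-117/20) = 12519/20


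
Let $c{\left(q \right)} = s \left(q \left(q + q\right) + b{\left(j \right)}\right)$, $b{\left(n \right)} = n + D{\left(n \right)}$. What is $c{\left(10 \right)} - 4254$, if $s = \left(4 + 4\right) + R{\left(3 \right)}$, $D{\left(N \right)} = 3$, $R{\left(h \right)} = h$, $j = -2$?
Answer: $-2043$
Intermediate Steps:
$s = 11$ ($s = \left(4 + 4\right) + 3 = 8 + 3 = 11$)
$b{\left(n \right)} = 3 + n$ ($b{\left(n \right)} = n + 3 = 3 + n$)
$c{\left(q \right)} = 11 + 22 q^{2}$ ($c{\left(q \right)} = 11 \left(q \left(q + q\right) + \left(3 - 2\right)\right) = 11 \left(q 2 q + 1\right) = 11 \left(2 q^{2} + 1\right) = 11 \left(1 + 2 q^{2}\right) = 11 + 22 q^{2}$)
$c{\left(10 \right)} - 4254 = \left(11 + 22 \cdot 10^{2}\right) - 4254 = \left(11 + 22 \cdot 100\right) - 4254 = \left(11 + 2200\right) - 4254 = 2211 - 4254 = -2043$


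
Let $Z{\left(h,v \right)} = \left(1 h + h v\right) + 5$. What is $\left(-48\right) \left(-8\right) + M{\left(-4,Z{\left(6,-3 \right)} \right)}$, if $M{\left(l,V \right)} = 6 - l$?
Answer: $394$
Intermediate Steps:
$Z{\left(h,v \right)} = 5 + h + h v$ ($Z{\left(h,v \right)} = \left(h + h v\right) + 5 = 5 + h + h v$)
$\left(-48\right) \left(-8\right) + M{\left(-4,Z{\left(6,-3 \right)} \right)} = \left(-48\right) \left(-8\right) + \left(6 - -4\right) = 384 + \left(6 + 4\right) = 384 + 10 = 394$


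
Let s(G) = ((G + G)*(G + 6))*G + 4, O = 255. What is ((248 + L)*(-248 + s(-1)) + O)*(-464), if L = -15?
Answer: 25179888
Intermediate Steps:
s(G) = 4 + 2*G²*(6 + G) (s(G) = ((2*G)*(6 + G))*G + 4 = (2*G*(6 + G))*G + 4 = 2*G²*(6 + G) + 4 = 4 + 2*G²*(6 + G))
((248 + L)*(-248 + s(-1)) + O)*(-464) = ((248 - 15)*(-248 + (4 + 2*(-1)³ + 12*(-1)²)) + 255)*(-464) = (233*(-248 + (4 + 2*(-1) + 12*1)) + 255)*(-464) = (233*(-248 + (4 - 2 + 12)) + 255)*(-464) = (233*(-248 + 14) + 255)*(-464) = (233*(-234) + 255)*(-464) = (-54522 + 255)*(-464) = -54267*(-464) = 25179888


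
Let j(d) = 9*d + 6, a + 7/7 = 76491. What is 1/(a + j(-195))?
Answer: 1/74741 ≈ 1.3380e-5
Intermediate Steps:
a = 76490 (a = -1 + 76491 = 76490)
j(d) = 6 + 9*d
1/(a + j(-195)) = 1/(76490 + (6 + 9*(-195))) = 1/(76490 + (6 - 1755)) = 1/(76490 - 1749) = 1/74741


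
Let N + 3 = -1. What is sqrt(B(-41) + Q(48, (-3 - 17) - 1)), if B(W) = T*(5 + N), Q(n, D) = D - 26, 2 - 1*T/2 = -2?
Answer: I*sqrt(39) ≈ 6.245*I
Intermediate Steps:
N = -4 (N = -3 - 1 = -4)
T = 8 (T = 4 - 2*(-2) = 4 + 4 = 8)
Q(n, D) = -26 + D
B(W) = 8 (B(W) = 8*(5 - 4) = 8*1 = 8)
sqrt(B(-41) + Q(48, (-3 - 17) - 1)) = sqrt(8 + (-26 + ((-3 - 17) - 1))) = sqrt(8 + (-26 + (-20 - 1))) = sqrt(8 + (-26 - 21)) = sqrt(8 - 47) = sqrt(-39) = I*sqrt(39)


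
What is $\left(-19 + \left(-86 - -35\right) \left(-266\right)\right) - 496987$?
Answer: $-483440$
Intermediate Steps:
$\left(-19 + \left(-86 - -35\right) \left(-266\right)\right) - 496987 = \left(-19 + \left(-86 + 35\right) \left(-266\right)\right) - 496987 = \left(-19 - -13566\right) - 496987 = \left(-19 + 13566\right) - 496987 = 13547 - 496987 = -483440$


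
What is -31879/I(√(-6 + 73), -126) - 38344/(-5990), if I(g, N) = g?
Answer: 19172/2995 - 31879*√67/67 ≈ -3888.2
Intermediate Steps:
-31879/I(√(-6 + 73), -126) - 38344/(-5990) = -31879/√(-6 + 73) - 38344/(-5990) = -31879*√67/67 - 38344*(-1/5990) = -31879*√67/67 + 19172/2995 = 19172/2995 - 31879*√67/67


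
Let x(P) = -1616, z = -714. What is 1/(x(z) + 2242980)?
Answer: 1/2241364 ≈ 4.4616e-7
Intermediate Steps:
1/(x(z) + 2242980) = 1/(-1616 + 2242980) = 1/2241364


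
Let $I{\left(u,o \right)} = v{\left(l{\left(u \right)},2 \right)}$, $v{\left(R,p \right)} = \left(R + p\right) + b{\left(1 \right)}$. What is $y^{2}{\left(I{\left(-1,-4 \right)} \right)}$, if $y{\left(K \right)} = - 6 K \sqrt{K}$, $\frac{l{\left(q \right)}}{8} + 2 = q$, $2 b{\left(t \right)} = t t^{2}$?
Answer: $- \frac{715563}{2} \approx -3.5778 \cdot 10^{5}$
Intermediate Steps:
$b{\left(t \right)} = \frac{t^{3}}{2}$ ($b{\left(t \right)} = \frac{t t^{2}}{2} = \frac{t^{3}}{2}$)
$l{\left(q \right)} = -16 + 8 q$
$v{\left(R,p \right)} = \frac{1}{2} + R + p$ ($v{\left(R,p \right)} = \left(R + p\right) + \frac{1^{3}}{2} = \left(R + p\right) + \frac{1}{2} \cdot 1 = \left(R + p\right) + \frac{1}{2} = \frac{1}{2} + R + p$)
$I{\left(u,o \right)} = - \frac{27}{2} + 8 u$ ($I{\left(u,o \right)} = \frac{1}{2} + \left(-16 + 8 u\right) + 2 = - \frac{27}{2} + 8 u$)
$y{\left(K \right)} = - 6 K^{\frac{3}{2}}$
$y^{2}{\left(I{\left(-1,-4 \right)} \right)} = \left(- 6 \left(- \frac{27}{2} + 8 \left(-1\right)\right)^{\frac{3}{2}}\right)^{2} = \left(- 6 \left(- \frac{27}{2} - 8\right)^{\frac{3}{2}}\right)^{2} = \left(- 6 \left(- \frac{43}{2}\right)^{\frac{3}{2}}\right)^{2} = \left(- 6 \left(- \frac{43 i \sqrt{86}}{4}\right)\right)^{2} = \left(\frac{129 i \sqrt{86}}{2}\right)^{2} = - \frac{715563}{2}$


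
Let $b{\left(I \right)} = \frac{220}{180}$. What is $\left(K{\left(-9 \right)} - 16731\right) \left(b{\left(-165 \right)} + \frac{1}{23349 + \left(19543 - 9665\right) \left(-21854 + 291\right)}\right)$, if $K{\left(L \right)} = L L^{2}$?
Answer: $- \frac{908981415128}{42595193} \approx -21340.0$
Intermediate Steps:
$K{\left(L \right)} = L^{3}$
$b{\left(I \right)} = \frac{11}{9}$ ($b{\left(I \right)} = 220 \cdot \frac{1}{180} = \frac{11}{9}$)
$\left(K{\left(-9 \right)} - 16731\right) \left(b{\left(-165 \right)} + \frac{1}{23349 + \left(19543 - 9665\right) \left(-21854 + 291\right)}\right) = \left(\left(-9\right)^{3} - 16731\right) \left(\frac{11}{9} + \frac{1}{23349 + \left(19543 - 9665\right) \left(-21854 + 291\right)}\right) = \left(-729 - 16731\right) \left(\frac{11}{9} + \frac{1}{23349 + 9878 \left(-21563\right)}\right) = - 17460 \left(\frac{11}{9} + \frac{1}{23349 - 212999314}\right) = - 17460 \left(\frac{11}{9} + \frac{1}{-212975965}\right) = - 17460 \left(\frac{11}{9} - \frac{1}{212975965}\right) = \left(-17460\right) \frac{2342735606}{1916783685} = - \frac{908981415128}{42595193}$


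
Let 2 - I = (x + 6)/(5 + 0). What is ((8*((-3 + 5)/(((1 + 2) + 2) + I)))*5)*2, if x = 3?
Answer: 400/13 ≈ 30.769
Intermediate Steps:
I = 1/5 (I = 2 - (3 + 6)/(5 + 0) = 2 - 9/5 = 1/5 ≈ 0.20000)
((8*((-3 + 5)/(((1 + 2) + 2) + I)))*5)*2 = ((8*((-3 + 5)/(((1 + 2) + 2) + 1/5)))*5)*2 = ((8*(2/((3 + 2) + 1/5)))*5)*2 = ((8*(2/(5 + 1/5)))*5)*2 = ((8*(2/(26/5)))*5)*2 = ((8*(2*(5/26)))*5)*2 = ((8*(5/13))*5)*2 = ((40/13)*5)*2 = (200/13)*2 = 400/13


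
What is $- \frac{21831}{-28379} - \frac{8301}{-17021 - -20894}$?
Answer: $- \frac{50340872}{36637289} \approx -1.374$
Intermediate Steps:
$- \frac{21831}{-28379} - \frac{8301}{-17021 - -20894} = \left(-21831\right) \left(- \frac{1}{28379}\right) - \frac{8301}{-17021 + 20894} = \frac{21831}{28379} - \frac{8301}{3873} = \frac{21831}{28379} - \frac{2767}{1291} = - \frac{50340872}{36637289}$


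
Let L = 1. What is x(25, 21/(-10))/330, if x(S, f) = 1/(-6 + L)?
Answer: -1/1650 ≈ -0.00060606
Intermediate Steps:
x(S, f) = -⅕ (x(S, f) = 1/(-6 + 1) = 1/(-5) = -⅕)
x(25, 21/(-10))/330 = -⅕/330 = -⅕*1/330 = -1/1650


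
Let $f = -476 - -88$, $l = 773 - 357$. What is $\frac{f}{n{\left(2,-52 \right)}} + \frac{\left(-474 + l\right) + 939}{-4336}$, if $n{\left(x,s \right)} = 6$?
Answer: $- \frac{843827}{13008} \approx -64.87$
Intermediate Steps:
$l = 416$ ($l = 773 - 357 = 416$)
$f = -388$ ($f = -476 + 88 = -388$)
$\frac{f}{n{\left(2,-52 \right)}} + \frac{\left(-474 + l\right) + 939}{-4336} = - \frac{388}{6} + \frac{\left(-474 + 416\right) + 939}{-4336} = \left(-388\right) \frac{1}{6} + \left(-58 + 939\right) \left(- \frac{1}{4336}\right) = - \frac{194}{3} + 881 \left(- \frac{1}{4336}\right) = - \frac{194}{3} - \frac{881}{4336} = - \frac{843827}{13008}$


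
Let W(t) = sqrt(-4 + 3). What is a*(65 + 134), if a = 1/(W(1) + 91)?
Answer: 18109/8282 - 199*I/8282 ≈ 2.1866 - 0.024028*I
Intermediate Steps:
W(t) = I (W(t) = sqrt(-1) = I)
a = (91 - I)/8282 (a = 1/(I + 91) = 1/(91 + I) = (91 - I)/8282 ≈ 0.010988 - 0.00012074*I)
a*(65 + 134) = (91/8282 - I/8282)*(65 + 134) = (91/8282 - I/8282)*199 = 18109/8282 - 199*I/8282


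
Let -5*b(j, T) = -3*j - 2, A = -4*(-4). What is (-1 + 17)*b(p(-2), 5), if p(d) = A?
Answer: 160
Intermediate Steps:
A = 16
p(d) = 16
b(j, T) = ⅖ + 3*j/5 (b(j, T) = -(-3*j - 2)/5 = -(-2 - 3*j)/5 = ⅖ + 3*j/5)
(-1 + 17)*b(p(-2), 5) = (-1 + 17)*(⅖ + (⅗)*16) = 16*(⅖ + 48/5) = 16*10 = 160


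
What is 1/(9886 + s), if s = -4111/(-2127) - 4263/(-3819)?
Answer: 2707671/26776291276 ≈ 0.00010112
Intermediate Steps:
s = 8255770/2707671 (s = -4111*(-1/2127) - 4263*(-1/3819) = 4111/2127 + 1421/1273 = 8255770/2707671 ≈ 3.0490)
1/(9886 + s) = 1/(9886 + 8255770/2707671) = 1/(26776291276/2707671) = 2707671/26776291276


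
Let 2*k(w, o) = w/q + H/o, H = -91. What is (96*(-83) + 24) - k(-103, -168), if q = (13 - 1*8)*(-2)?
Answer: -1907861/240 ≈ -7949.4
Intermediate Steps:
q = -10 (q = (13 - 8)*(-2) = 5*(-2) = -10)
k(w, o) = -91/(2*o) - w/20 (k(w, o) = (w/(-10) - 91/o)/2 = (w*(-⅒) - 91/o)/2 = (-w/10 - 91/o)/2 = (-91/o - w/10)/2 = -91/(2*o) - w/20)
(96*(-83) + 24) - k(-103, -168) = (96*(-83) + 24) - (-910 - 1*(-168)*(-103))/(20*(-168)) = (-7968 + 24) - (-1)*(-910 - 17304)/(20*168) = -7944 - (-1)*(-18214)/(20*168) = -7944 - 1*1301/240 = -7944 - 1301/240 = -1907861/240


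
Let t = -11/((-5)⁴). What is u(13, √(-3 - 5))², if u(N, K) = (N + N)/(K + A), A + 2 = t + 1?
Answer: 66015625/(318 - 625*I*√2)² ≈ -57.667 + 47.664*I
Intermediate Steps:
t = -11/625 ≈ -0.017600
A = -636/625 (A = -2 + (-11/625 + 1) = -2 + 614/625 = -636/625 ≈ -1.0176)
u(N, K) = 2*N/(-636/625 + K) (u(N, K) = (N + N)/(K - 636/625) = (2*N)/(-636/625 + K) = 2*N/(-636/625 + K))
u(13, √(-3 - 5))² = (1250*13/(-636 + 625*√(-3 - 5)))² = (1250*13/(-636 + 625*√(-8)))² = (1250*13/(-636 + 625*(2*I*√2)))² = (1250*13/(-636 + 1250*I*√2))² = (16250/(-636 + 1250*I*√2))² = 264062500/(-636 + 1250*I*√2)²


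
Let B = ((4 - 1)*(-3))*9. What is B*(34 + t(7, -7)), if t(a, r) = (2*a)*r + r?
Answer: 5751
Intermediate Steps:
t(a, r) = r + 2*a*r (t(a, r) = 2*a*r + r = r + 2*a*r)
B = -81 (B = (3*(-3))*9 = -9*9 = -81)
B*(34 + t(7, -7)) = -81*(34 - 7*(1 + 2*7)) = -81*(34 - 7*(1 + 14)) = -81*(34 - 7*15) = -81*(34 - 105) = -81*(-71) = 5751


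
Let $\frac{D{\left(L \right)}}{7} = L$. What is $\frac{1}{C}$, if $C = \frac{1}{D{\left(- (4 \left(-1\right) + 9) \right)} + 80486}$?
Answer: $80451$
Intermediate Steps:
$D{\left(L \right)} = 7 L$
$C = \frac{1}{80451}$ ($C = \frac{1}{7 \left(- (4 \left(-1\right) + 9)\right) + 80486} = \frac{1}{7 \left(- (-4 + 9)\right) + 80486} = \frac{1}{7 \left(\left(-1\right) 5\right) + 80486} = \frac{1}{7 \left(-5\right) + 80486} = \frac{1}{-35 + 80486} = \frac{1}{80451} \approx 1.243 \cdot 10^{-5}$)
$\frac{1}{C} = \frac{1}{\frac{1}{80451}} = 80451$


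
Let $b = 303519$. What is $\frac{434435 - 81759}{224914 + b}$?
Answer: $\frac{352676}{528433} \approx 0.6674$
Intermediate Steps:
$\frac{434435 - 81759}{224914 + b} = \frac{434435 - 81759}{224914 + 303519} = \frac{352676}{528433}$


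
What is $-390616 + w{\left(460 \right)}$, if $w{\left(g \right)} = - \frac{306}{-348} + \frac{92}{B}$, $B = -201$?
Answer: $- \frac{4553796413}{11658} \approx -3.9062 \cdot 10^{5}$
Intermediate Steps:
$w{\left(g \right)} = \frac{4915}{11658}$ ($w{\left(g \right)} = - \frac{306}{-348} + \frac{92}{-201} = \left(-306\right) \left(- \frac{1}{348}\right) + 92 \left(- \frac{1}{201}\right) = \frac{51}{58} - \frac{92}{201} = \frac{4915}{11658}$)
$-390616 + w{\left(460 \right)} = -390616 + \frac{4915}{11658} = - \frac{4553796413}{11658}$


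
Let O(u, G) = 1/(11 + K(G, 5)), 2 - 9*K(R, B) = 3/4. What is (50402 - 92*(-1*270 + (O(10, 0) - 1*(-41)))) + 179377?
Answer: 100586335/401 ≈ 2.5084e+5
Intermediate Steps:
K(R, B) = 5/36 (K(R, B) = 2/9 - 1/(3*4) = 2/9 - ⅑*¾ = 2/9 - 1/12 = 5/36)
O(u, G) = 36/401 (O(u, G) = 1/(11 + 5/36) = 1/(401/36) = 36/401)
(50402 - 92*(-1*270 + (O(10, 0) - 1*(-41)))) + 179377 = (50402 - 92*(-1*270 + (36/401 - 1*(-41)))) + 179377 = (50402 - 92*(-270 + (36/401 + 41))) + 179377 = (50402 - 92*(-270 + 16477/401)) + 179377 = (50402 - 92*(-91793/401)) + 179377 = (50402 + 8444956/401) + 179377 = 28656158/401 + 179377 = 100586335/401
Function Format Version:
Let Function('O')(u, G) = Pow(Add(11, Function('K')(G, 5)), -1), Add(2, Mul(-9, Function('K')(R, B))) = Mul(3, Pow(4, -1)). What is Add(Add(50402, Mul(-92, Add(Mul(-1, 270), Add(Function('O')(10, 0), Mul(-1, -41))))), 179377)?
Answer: Rational(100586335, 401) ≈ 2.5084e+5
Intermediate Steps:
Function('K')(R, B) = Rational(5, 36) (Function('K')(R, B) = Add(Rational(2, 9), Mul(Rational(-1, 9), Mul(3, Pow(4, -1)))) = Add(Rational(2, 9), Mul(Rational(-1, 9), Mul(3, Rational(1, 4)))) = Add(Rational(2, 9), Mul(Rational(-1, 9), Rational(3, 4))) = Add(Rational(2, 9), Rational(-1, 12)) = Rational(5, 36))
Function('O')(u, G) = Rational(36, 401) (Function('O')(u, G) = Pow(Add(11, Rational(5, 36)), -1) = Pow(Rational(401, 36), -1) = Rational(36, 401))
Add(Add(50402, Mul(-92, Add(Mul(-1, 270), Add(Function('O')(10, 0), Mul(-1, -41))))), 179377) = Add(Add(50402, Mul(-92, Add(Mul(-1, 270), Add(Rational(36, 401), Mul(-1, -41))))), 179377) = Add(Add(50402, Mul(-92, Add(-270, Add(Rational(36, 401), 41)))), 179377) = Add(Add(50402, Mul(-92, Add(-270, Rational(16477, 401)))), 179377) = Add(Add(50402, Mul(-92, Rational(-91793, 401))), 179377) = Add(Add(50402, Rational(8444956, 401)), 179377) = Add(Rational(28656158, 401), 179377) = Rational(100586335, 401)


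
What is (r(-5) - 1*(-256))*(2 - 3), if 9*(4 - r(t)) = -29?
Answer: -2369/9 ≈ -263.22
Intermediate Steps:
r(t) = 65/9 (r(t) = 4 - ⅑*(-29) = 4 + 29/9 = 65/9)
(r(-5) - 1*(-256))*(2 - 3) = (65/9 - 1*(-256))*(2 - 3) = (65/9 + 256)*(-1) = (2369/9)*(-1) = -2369/9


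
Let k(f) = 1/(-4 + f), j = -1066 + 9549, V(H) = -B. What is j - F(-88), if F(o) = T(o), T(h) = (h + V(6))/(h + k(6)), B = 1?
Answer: 1484347/175 ≈ 8482.0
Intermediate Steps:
V(H) = -1 (V(H) = -1*1 = -1)
j = 8483
T(h) = (-1 + h)/(½ + h) (T(h) = (h - 1)/(h + 1/(-4 + 6)) = (-1 + h)/(h + 1/2) = (-1 + h)/(h + ½) = (-1 + h)/(½ + h))
F(o) = 2*(-1 + o)/(1 + 2*o)
j - F(-88) = 8483 - 2*(-1 - 88)/(1 + 2*(-88)) = 8483 - 2*(-89)/(1 - 176) = 8483 - 2*(-89)/(-175) = 8483 - 2*(-1)*(-89)/175 = 8483 - 1*178/175 = 8483 - 178/175 = 1484347/175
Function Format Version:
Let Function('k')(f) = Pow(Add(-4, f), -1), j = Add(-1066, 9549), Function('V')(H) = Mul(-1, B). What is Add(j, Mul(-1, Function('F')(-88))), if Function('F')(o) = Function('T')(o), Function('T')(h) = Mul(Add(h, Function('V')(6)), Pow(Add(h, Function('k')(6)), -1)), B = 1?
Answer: Rational(1484347, 175) ≈ 8482.0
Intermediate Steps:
Function('V')(H) = -1 (Function('V')(H) = Mul(-1, 1) = -1)
j = 8483
Function('T')(h) = Mul(Pow(Add(Rational(1, 2), h), -1), Add(-1, h)) (Function('T')(h) = Mul(Add(h, -1), Pow(Add(h, Pow(Add(-4, 6), -1)), -1)) = Mul(Add(-1, h), Pow(Add(h, Pow(2, -1)), -1)) = Mul(Add(-1, h), Pow(Add(h, Rational(1, 2)), -1)) = Mul(Add(-1, h), Pow(Add(Rational(1, 2), h), -1)) = Mul(Pow(Add(Rational(1, 2), h), -1), Add(-1, h)))
Function('F')(o) = Mul(2, Pow(Add(1, Mul(2, o)), -1), Add(-1, o))
Add(j, Mul(-1, Function('F')(-88))) = Add(8483, Mul(-1, Mul(2, Pow(Add(1, Mul(2, -88)), -1), Add(-1, -88)))) = Add(8483, Mul(-1, Mul(2, Pow(Add(1, -176), -1), -89))) = Add(8483, Mul(-1, Mul(2, Pow(-175, -1), -89))) = Add(8483, Mul(-1, Mul(2, Rational(-1, 175), -89))) = Add(8483, Mul(-1, Rational(178, 175))) = Add(8483, Rational(-178, 175)) = Rational(1484347, 175)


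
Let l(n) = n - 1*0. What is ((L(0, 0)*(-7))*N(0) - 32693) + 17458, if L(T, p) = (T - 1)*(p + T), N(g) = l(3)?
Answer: -15235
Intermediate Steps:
l(n) = n (l(n) = n + 0 = n)
N(g) = 3
L(T, p) = (-1 + T)*(T + p)
((L(0, 0)*(-7))*N(0) - 32693) + 17458 = (((0² - 1*0 - 1*0 + 0*0)*(-7))*3 - 32693) + 17458 = (((0 + 0 + 0 + 0)*(-7))*3 - 32693) + 17458 = ((0*(-7))*3 - 32693) + 17458 = (0*3 - 32693) + 17458 = (0 - 32693) + 17458 = -32693 + 17458 = -15235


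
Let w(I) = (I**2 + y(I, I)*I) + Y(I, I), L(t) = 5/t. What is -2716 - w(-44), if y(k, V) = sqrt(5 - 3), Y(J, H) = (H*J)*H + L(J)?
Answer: 3543413/44 + 44*sqrt(2) ≈ 80594.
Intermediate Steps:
Y(J, H) = 5/J + J*H**2 (Y(J, H) = (H*J)*H + 5/J = J*H**2 + 5/J = 5/J + J*H**2)
y(k, V) = sqrt(2)
w(I) = I**2 + I**3 + 5/I + I*sqrt(2) (w(I) = (I**2 + sqrt(2)*I) + (5/I + I*I**2) = (I**2 + I*sqrt(2)) + (5/I + I**3) = (I**2 + I*sqrt(2)) + (I**3 + 5/I) = I**2 + I**3 + 5/I + I*sqrt(2))
-2716 - w(-44) = -2716 - (5 + (-44)**2*(-44 + sqrt(2) + (-44)**2))/(-44) = -2716 - (-1)*(5 + 1936*(-44 + sqrt(2) + 1936))/44 = -2716 - (-1)*(5 + 1936*(1892 + sqrt(2)))/44 = -2716 - (-1)*(5 + (3662912 + 1936*sqrt(2)))/44 = -2716 - (-1)*(3662917 + 1936*sqrt(2))/44 = -2716 - (-3662917/44 - 44*sqrt(2)) = -2716 + (3662917/44 + 44*sqrt(2)) = 3543413/44 + 44*sqrt(2)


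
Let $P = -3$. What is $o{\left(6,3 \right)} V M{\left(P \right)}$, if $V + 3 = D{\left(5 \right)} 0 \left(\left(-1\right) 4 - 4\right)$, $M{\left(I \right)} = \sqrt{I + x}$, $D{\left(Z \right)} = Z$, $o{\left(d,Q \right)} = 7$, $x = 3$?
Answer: $0$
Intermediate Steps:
$M{\left(I \right)} = \sqrt{3 + I}$ ($M{\left(I \right)} = \sqrt{I + 3} = \sqrt{3 + I}$)
$V = -3$ ($V = -3 + 5 \cdot 0 \left(\left(-1\right) 4 - 4\right) = -3 + 0 \left(-4 - 4\right) = -3 + 0 \left(-8\right) = -3 + 0 = -3$)
$o{\left(6,3 \right)} V M{\left(P \right)} = 7 \left(-3\right) \sqrt{3 - 3} = - 21 \sqrt{0} = \left(-21\right) 0 = 0$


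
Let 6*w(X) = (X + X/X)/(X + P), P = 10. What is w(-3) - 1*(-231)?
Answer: 4850/21 ≈ 230.95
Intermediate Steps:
w(X) = (1 + X)/(6*(10 + X)) (w(X) = ((X + X/X)/(X + 10))/6 = ((X + 1)/(10 + X))/6 = ((1 + X)/(10 + X))/6 = (1 + X)/(6*(10 + X)))
w(-3) - 1*(-231) = (1 - 3)/(6*(10 - 3)) - 1*(-231) = (⅙)*(-2)/7 + 231 = (⅙)*(⅐)*(-2) + 231 = -1/21 + 231 = 4850/21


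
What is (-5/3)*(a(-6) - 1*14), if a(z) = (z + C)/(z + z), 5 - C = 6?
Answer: 805/36 ≈ 22.361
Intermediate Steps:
C = -1 (C = 5 - 1*6 = 5 - 6 = -1)
a(z) = (-1 + z)/(2*z) (a(z) = (z - 1)/(z + z) = (-1 + z)/((2*z)) = (-1 + z)*(1/(2*z)) = (-1 + z)/(2*z))
(-5/3)*(a(-6) - 1*14) = (-5/3)*((½)*(-1 - 6)/(-6) - 1*14) = (-5*⅓)*((½)*(-⅙)*(-7) - 14) = -5*(7/12 - 14)/3 = -5/3*(-161/12) = 805/36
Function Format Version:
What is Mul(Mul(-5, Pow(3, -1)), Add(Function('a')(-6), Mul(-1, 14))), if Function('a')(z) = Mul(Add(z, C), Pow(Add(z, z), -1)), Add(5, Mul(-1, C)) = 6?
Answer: Rational(805, 36) ≈ 22.361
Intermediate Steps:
C = -1 (C = Add(5, Mul(-1, 6)) = Add(5, -6) = -1)
Function('a')(z) = Mul(Rational(1, 2), Pow(z, -1), Add(-1, z)) (Function('a')(z) = Mul(Add(z, -1), Pow(Add(z, z), -1)) = Mul(Add(-1, z), Pow(Mul(2, z), -1)) = Mul(Add(-1, z), Mul(Rational(1, 2), Pow(z, -1))) = Mul(Rational(1, 2), Pow(z, -1), Add(-1, z)))
Mul(Mul(-5, Pow(3, -1)), Add(Function('a')(-6), Mul(-1, 14))) = Mul(Mul(-5, Pow(3, -1)), Add(Mul(Rational(1, 2), Pow(-6, -1), Add(-1, -6)), Mul(-1, 14))) = Mul(Mul(-5, Rational(1, 3)), Add(Mul(Rational(1, 2), Rational(-1, 6), -7), -14)) = Mul(Rational(-5, 3), Add(Rational(7, 12), -14)) = Mul(Rational(-5, 3), Rational(-161, 12)) = Rational(805, 36)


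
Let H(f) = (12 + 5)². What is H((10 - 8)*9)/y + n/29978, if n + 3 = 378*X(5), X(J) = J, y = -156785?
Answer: 287189653/4700100730 ≈ 0.061103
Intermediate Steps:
n = 1887 (n = -3 + 378*5 = -3 + 1890 = 1887)
H(f) = 289 (H(f) = 17² = 289)
H((10 - 8)*9)/y + n/29978 = 289/(-156785) + 1887/29978 = 289*(-1/156785) + 1887*(1/29978) = -289/156785 + 1887/29978 = 287189653/4700100730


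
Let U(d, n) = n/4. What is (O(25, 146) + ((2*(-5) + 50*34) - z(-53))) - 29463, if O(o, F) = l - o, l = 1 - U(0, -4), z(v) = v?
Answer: -27743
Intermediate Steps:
U(d, n) = n/4 (U(d, n) = n*(1/4) = n/4)
l = 2 (l = 1 - (-4)/4 = 1 - 1*(-1) = 1 + 1 = 2)
O(o, F) = 2 - o
(O(25, 146) + ((2*(-5) + 50*34) - z(-53))) - 29463 = ((2 - 1*25) + ((2*(-5) + 50*34) - 1*(-53))) - 29463 = ((2 - 25) + ((-10 + 1700) + 53)) - 29463 = (-23 + (1690 + 53)) - 29463 = (-23 + 1743) - 29463 = 1720 - 29463 = -27743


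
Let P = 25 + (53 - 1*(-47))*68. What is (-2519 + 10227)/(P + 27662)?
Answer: 7708/34487 ≈ 0.22350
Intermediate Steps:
P = 6825 (P = 25 + (53 + 47)*68 = 25 + 100*68 = 25 + 6800 = 6825)
(-2519 + 10227)/(P + 27662) = (-2519 + 10227)/(6825 + 27662) = 7708/34487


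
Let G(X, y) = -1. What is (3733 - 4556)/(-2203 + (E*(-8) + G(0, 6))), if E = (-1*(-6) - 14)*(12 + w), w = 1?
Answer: 823/1372 ≈ 0.59985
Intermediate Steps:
E = -104 (E = (-1*(-6) - 14)*(12 + 1) = (6 - 14)*13 = -8*13 = -104)
(3733 - 4556)/(-2203 + (E*(-8) + G(0, 6))) = (3733 - 4556)/(-2203 + (-104*(-8) - 1)) = -823/(-2203 + (832 - 1)) = -823/(-2203 + 831) = -823/(-1372) = -823*(-1/1372) = 823/1372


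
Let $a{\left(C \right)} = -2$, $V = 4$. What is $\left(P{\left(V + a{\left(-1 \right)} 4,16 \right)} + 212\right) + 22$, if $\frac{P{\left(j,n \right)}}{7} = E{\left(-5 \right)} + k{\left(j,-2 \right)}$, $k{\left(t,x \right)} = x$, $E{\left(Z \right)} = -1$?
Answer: $213$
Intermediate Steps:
$P{\left(j,n \right)} = -21$ ($P{\left(j,n \right)} = 7 \left(-1 - 2\right) = 7 \left(-3\right) = -21$)
$\left(P{\left(V + a{\left(-1 \right)} 4,16 \right)} + 212\right) + 22 = \left(-21 + 212\right) + 22 = 191 + 22 = 213$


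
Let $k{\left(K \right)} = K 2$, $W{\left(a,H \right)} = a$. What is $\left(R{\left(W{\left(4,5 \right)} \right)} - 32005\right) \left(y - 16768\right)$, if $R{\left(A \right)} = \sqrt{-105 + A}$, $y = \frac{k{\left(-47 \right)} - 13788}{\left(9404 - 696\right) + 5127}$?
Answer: $\frac{1485026635962}{2767} - \frac{231999162 i \sqrt{101}}{13835} \approx 5.3669 \cdot 10^{8} - 1.6853 \cdot 10^{5} i$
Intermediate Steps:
$k{\left(K \right)} = 2 K$
$y = - \frac{13882}{13835}$ ($y = \frac{2 \left(-47\right) - 13788}{\left(9404 - 696\right) + 5127} = \frac{-94 - 13788}{8708 + 5127} = - \frac{13882}{13835} \approx -1.0034$)
$\left(R{\left(W{\left(4,5 \right)} \right)} - 32005\right) \left(y - 16768\right) = \left(\sqrt{-105 + 4} - 32005\right) \left(- \frac{13882}{13835} - 16768\right) = \left(\sqrt{-101} - 32005\right) \left(- \frac{231999162}{13835}\right) = \left(i \sqrt{101} - 32005\right) \left(- \frac{231999162}{13835}\right) = \left(-32005 + i \sqrt{101}\right) \left(- \frac{231999162}{13835}\right) = \frac{1485026635962}{2767} - \frac{231999162 i \sqrt{101}}{13835}$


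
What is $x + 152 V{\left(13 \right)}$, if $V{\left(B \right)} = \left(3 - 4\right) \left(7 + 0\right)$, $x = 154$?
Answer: $-910$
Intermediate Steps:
$V{\left(B \right)} = -7$ ($V{\left(B \right)} = \left(-1\right) 7 = -7$)
$x + 152 V{\left(13 \right)} = 154 + 152 \left(-7\right) = 154 - 1064 = -910$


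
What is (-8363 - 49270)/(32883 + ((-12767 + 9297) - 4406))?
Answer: -57633/25007 ≈ -2.3047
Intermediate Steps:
(-8363 - 49270)/(32883 + ((-12767 + 9297) - 4406)) = -57633/(32883 + (-3470 - 4406)) = -57633/(32883 - 7876) = -57633/25007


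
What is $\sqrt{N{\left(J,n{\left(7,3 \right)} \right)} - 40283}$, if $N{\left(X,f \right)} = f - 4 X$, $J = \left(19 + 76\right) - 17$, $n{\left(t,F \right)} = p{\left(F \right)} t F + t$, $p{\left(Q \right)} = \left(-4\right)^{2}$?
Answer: $2 i \sqrt{10063} \approx 200.63 i$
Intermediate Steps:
$p{\left(Q \right)} = 16$
$n{\left(t,F \right)} = t + 16 F t$ ($n{\left(t,F \right)} = 16 t F + t = 16 F t + t = t + 16 F t$)
$J = 78$ ($J = 95 - 17 = 78$)
$\sqrt{N{\left(J,n{\left(7,3 \right)} \right)} - 40283} = \sqrt{\left(7 \left(1 + 16 \cdot 3\right) - 312\right) - 40283} = \sqrt{\left(7 \left(1 + 48\right) - 312\right) - 40283} = \sqrt{\left(7 \cdot 49 - 312\right) - 40283} = \sqrt{\left(343 - 312\right) - 40283} = \sqrt{31 - 40283} = \sqrt{-40252} = 2 i \sqrt{10063}$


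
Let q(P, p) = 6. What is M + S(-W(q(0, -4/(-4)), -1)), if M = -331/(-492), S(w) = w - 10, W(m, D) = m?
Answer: -7541/492 ≈ -15.327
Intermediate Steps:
S(w) = -10 + w
M = 331/492 (M = -331*(-1/492) = 331/492 ≈ 0.67276)
M + S(-W(q(0, -4/(-4)), -1)) = 331/492 + (-10 - 1*6) = 331/492 + (-10 - 6) = 331/492 - 16 = -7541/492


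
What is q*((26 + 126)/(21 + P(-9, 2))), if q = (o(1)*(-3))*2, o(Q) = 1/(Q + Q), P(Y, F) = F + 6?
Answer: -456/29 ≈ -15.724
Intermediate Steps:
P(Y, F) = 6 + F
o(Q) = 1/(2*Q)
q = -3 (q = (((½)/1)*(-3))*2 = (((½)*1)*(-3))*2 = ((½)*(-3))*2 = -3/2*2 = -3)
q*((26 + 126)/(21 + P(-9, 2))) = -3*(26 + 126)/(21 + (6 + 2)) = -456/(21 + 8) = -456/29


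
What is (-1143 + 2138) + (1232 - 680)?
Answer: 1547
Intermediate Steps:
(-1143 + 2138) + (1232 - 680) = 995 + 552 = 1547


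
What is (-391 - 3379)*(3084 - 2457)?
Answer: -2363790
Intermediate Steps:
(-391 - 3379)*(3084 - 2457) = -3770*627 = -2363790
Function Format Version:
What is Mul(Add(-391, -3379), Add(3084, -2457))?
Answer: -2363790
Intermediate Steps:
Mul(Add(-391, -3379), Add(3084, -2457)) = Mul(-3770, 627) = -2363790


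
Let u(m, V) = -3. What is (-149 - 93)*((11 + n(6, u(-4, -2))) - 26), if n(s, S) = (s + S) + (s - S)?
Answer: 726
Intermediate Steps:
n(s, S) = 2*s (n(s, S) = (S + s) + (s - S) = 2*s)
(-149 - 93)*((11 + n(6, u(-4, -2))) - 26) = (-149 - 93)*((11 + 2*6) - 26) = -242*((11 + 12) - 26) = -242*(23 - 26) = -242*(-3) = 726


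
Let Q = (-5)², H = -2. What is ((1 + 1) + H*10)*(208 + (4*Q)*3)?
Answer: -9144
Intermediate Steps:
Q = 25
((1 + 1) + H*10)*(208 + (4*Q)*3) = ((1 + 1) - 2*10)*(208 + (4*25)*3) = (2 - 20)*(208 + 100*3) = -18*(208 + 300) = -18*508 = -9144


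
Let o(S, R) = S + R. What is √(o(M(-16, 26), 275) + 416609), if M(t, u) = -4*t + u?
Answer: √416974 ≈ 645.74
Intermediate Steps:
M(t, u) = u - 4*t
o(S, R) = R + S
√(o(M(-16, 26), 275) + 416609) = √((275 + (26 - 4*(-16))) + 416609) = √((275 + (26 + 64)) + 416609) = √((275 + 90) + 416609) = √(365 + 416609) = √416974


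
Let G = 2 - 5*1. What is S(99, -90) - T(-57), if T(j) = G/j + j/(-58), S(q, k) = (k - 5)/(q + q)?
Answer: -82652/54549 ≈ -1.5152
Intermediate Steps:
S(q, k) = (-5 + k)/(2*q) (S(q, k) = (-5 + k)/((2*q)) = (-5 + k)*(1/(2*q)) = (-5 + k)/(2*q))
G = -3 (G = 2 - 5 = -3)
T(j) = -3/j - j/58 (T(j) = -3/j + j/(-58) = -3/j + j*(-1/58) = -3/j - j/58)
S(99, -90) - T(-57) = (½)*(-5 - 90)/99 - (-3/(-57) - 1/58*(-57)) = (½)*(1/99)*(-95) - (-3*(-1/57) + 57/58) = -95/198 - (1/19 + 57/58) = -95/198 - 1*1141/1102 = -95/198 - 1141/1102 = -82652/54549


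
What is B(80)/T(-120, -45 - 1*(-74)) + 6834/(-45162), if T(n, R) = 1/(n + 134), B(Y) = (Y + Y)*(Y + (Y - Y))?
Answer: 1348837261/7527 ≈ 1.7920e+5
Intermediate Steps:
B(Y) = 2*Y² (B(Y) = (2*Y)*(Y + 0) = (2*Y)*Y = 2*Y²)
T(n, R) = 1/(134 + n)
B(80)/T(-120, -45 - 1*(-74)) + 6834/(-45162) = (2*80²)/(1/(134 - 120)) + 6834/(-45162) = (2*6400)/(1/14) + 6834*(-1/45162) = 12800/(1/14) - 1139/7527 = 12800*14 - 1139/7527 = 179200 - 1139/7527 = 1348837261/7527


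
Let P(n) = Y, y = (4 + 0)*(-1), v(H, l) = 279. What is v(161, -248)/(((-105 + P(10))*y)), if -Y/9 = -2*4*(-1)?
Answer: 93/236 ≈ 0.39407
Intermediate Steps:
y = -4 (y = 4*(-1) = -4)
Y = -72 (Y = -9*(-2*4)*(-1) = -(-72)*(-1) = -9*8 = -72)
P(n) = -72
v(161, -248)/(((-105 + P(10))*y)) = 279/(((-105 - 72)*(-4))) = 279/((-177*(-4))) = 279/708 = 279*(1/708) = 93/236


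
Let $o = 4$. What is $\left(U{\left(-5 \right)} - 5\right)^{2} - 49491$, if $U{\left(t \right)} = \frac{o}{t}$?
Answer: $- \frac{1236434}{25} \approx -49457.0$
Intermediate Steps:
$U{\left(t \right)} = \frac{4}{t}$
$\left(U{\left(-5 \right)} - 5\right)^{2} - 49491 = \left(\frac{4}{-5} - 5\right)^{2} - 49491 = \left(4 \left(- \frac{1}{5}\right) + \left(-5 + 0\right)\right)^{2} - 49491 = \left(- \frac{4}{5} - 5\right)^{2} - 49491 = \left(- \frac{29}{5}\right)^{2} - 49491 = \frac{841}{25} - 49491 = - \frac{1236434}{25}$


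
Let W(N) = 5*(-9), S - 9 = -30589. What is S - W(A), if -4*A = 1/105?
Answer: -30535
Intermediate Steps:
S = -30580 (S = 9 - 30589 = -30580)
A = -1/420 (A = -1/4/105 = -1/4*1/105 = -1/420 ≈ -0.0023810)
W(N) = -45
S - W(A) = -30580 - 1*(-45) = -30580 + 45 = -30535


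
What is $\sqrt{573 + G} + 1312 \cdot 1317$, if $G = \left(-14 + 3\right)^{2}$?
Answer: $1727904 + \sqrt{694} \approx 1.7279 \cdot 10^{6}$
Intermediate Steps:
$G = 121$ ($G = \left(-11\right)^{2} = 121$)
$\sqrt{573 + G} + 1312 \cdot 1317 = \sqrt{573 + 121} + 1312 \cdot 1317 = \sqrt{694} + 1727904 = 1727904 + \sqrt{694}$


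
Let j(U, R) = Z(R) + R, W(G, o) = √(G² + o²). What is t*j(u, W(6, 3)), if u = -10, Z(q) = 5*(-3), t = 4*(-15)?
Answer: 900 - 180*√5 ≈ 497.51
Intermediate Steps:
t = -60
Z(q) = -15
j(U, R) = -15 + R
t*j(u, W(6, 3)) = -60*(-15 + √(6² + 3²)) = -60*(-15 + √(36 + 9)) = -60*(-15 + √45) = -60*(-15 + 3*√5) = 900 - 180*√5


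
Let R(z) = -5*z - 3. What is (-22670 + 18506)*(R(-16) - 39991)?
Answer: 166201896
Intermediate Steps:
R(z) = -3 - 5*z
(-22670 + 18506)*(R(-16) - 39991) = (-22670 + 18506)*((-3 - 5*(-16)) - 39991) = -4164*((-3 + 80) - 39991) = -4164*(77 - 39991) = -4164*(-39914) = 166201896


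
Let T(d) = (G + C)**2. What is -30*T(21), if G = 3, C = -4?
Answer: -30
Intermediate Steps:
T(d) = 1 (T(d) = (3 - 4)**2 = (-1)**2 = 1)
-30*T(21) = -30*1 = -30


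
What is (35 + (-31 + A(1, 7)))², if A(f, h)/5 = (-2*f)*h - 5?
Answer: 8281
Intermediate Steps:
A(f, h) = -25 - 10*f*h (A(f, h) = 5*((-2*f)*h - 5) = 5*(-2*f*h - 5) = 5*(-5 - 2*f*h) = -25 - 10*f*h)
(35 + (-31 + A(1, 7)))² = (35 + (-31 + (-25 - 10*1*7)))² = (35 + (-31 + (-25 - 70)))² = (35 + (-31 - 95))² = (35 - 126)² = (-91)² = 8281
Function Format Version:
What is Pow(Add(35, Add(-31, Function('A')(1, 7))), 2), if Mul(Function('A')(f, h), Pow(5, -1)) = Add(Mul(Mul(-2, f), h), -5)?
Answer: 8281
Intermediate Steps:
Function('A')(f, h) = Add(-25, Mul(-10, f, h)) (Function('A')(f, h) = Mul(5, Add(Mul(Mul(-2, f), h), -5)) = Mul(5, Add(Mul(-2, f, h), -5)) = Mul(5, Add(-5, Mul(-2, f, h))) = Add(-25, Mul(-10, f, h)))
Pow(Add(35, Add(-31, Function('A')(1, 7))), 2) = Pow(Add(35, Add(-31, Add(-25, Mul(-10, 1, 7)))), 2) = Pow(Add(35, Add(-31, Add(-25, -70))), 2) = Pow(Add(35, Add(-31, -95)), 2) = Pow(Add(35, -126), 2) = Pow(-91, 2) = 8281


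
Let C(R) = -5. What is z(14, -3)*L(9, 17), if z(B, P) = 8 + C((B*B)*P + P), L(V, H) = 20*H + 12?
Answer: 1056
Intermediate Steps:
L(V, H) = 12 + 20*H
z(B, P) = 3 (z(B, P) = 8 - 5 = 3)
z(14, -3)*L(9, 17) = 3*(12 + 20*17) = 3*(12 + 340) = 3*352 = 1056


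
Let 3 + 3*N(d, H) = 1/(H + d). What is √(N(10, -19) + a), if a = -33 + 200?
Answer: √13443/9 ≈ 12.883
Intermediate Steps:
a = 167
N(d, H) = -1 + 1/(3*(H + d))
√(N(10, -19) + a) = √((⅓ - 1*(-19) - 1*10)/(-19 + 10) + 167) = √((⅓ + 19 - 10)/(-9) + 167) = √(-⅑*28/3 + 167) = √(-28/27 + 167) = √(4481/27) = √13443/9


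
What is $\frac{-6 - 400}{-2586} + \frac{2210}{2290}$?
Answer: $\frac{332240}{296097} \approx 1.1221$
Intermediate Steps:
$\frac{-6 - 400}{-2586} + \frac{2210}{2290} = \left(-6 - 400\right) \left(- \frac{1}{2586}\right) + 2210 \cdot \frac{1}{2290} = \left(-406\right) \left(- \frac{1}{2586}\right) + \frac{221}{229} = \frac{203}{1293} + \frac{221}{229} = \frac{332240}{296097}$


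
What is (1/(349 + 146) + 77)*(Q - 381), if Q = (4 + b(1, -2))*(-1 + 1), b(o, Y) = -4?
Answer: -4840732/165 ≈ -29338.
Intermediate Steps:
Q = 0 (Q = (4 - 4)*(-1 + 1) = 0*0 = 0)
(1/(349 + 146) + 77)*(Q - 381) = (1/(349 + 146) + 77)*(0 - 381) = (1/495 + 77)*(-381) = (38116/495)*(-381) = -4840732/165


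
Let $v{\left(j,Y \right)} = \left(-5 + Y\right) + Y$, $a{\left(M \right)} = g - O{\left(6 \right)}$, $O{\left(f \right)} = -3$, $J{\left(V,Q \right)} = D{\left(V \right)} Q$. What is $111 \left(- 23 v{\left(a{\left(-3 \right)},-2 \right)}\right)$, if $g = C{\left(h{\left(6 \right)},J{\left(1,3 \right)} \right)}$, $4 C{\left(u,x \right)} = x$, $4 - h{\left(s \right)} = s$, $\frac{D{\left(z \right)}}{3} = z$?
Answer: $22977$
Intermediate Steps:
$D{\left(z \right)} = 3 z$
$J{\left(V,Q \right)} = 3 Q V$ ($J{\left(V,Q \right)} = 3 V Q = 3 Q V$)
$h{\left(s \right)} = 4 - s$
$C{\left(u,x \right)} = \frac{x}{4}$
$g = \frac{9}{4}$ ($g = \frac{3 \cdot 3 \cdot 1}{4} = \frac{1}{4} \cdot 9 = \frac{9}{4} \approx 2.25$)
$a{\left(M \right)} = \frac{21}{4}$ ($a{\left(M \right)} = \frac{9}{4} - -3 = \frac{9}{4} + 3 = \frac{21}{4}$)
$v{\left(j,Y \right)} = -5 + 2 Y$
$111 \left(- 23 v{\left(a{\left(-3 \right)},-2 \right)}\right) = 111 \left(- 23 \left(-5 + 2 \left(-2\right)\right)\right) = 111 \left(- 23 \left(-5 - 4\right)\right) = 111 \left(\left(-23\right) \left(-9\right)\right) = 111 \cdot 207 = 22977$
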